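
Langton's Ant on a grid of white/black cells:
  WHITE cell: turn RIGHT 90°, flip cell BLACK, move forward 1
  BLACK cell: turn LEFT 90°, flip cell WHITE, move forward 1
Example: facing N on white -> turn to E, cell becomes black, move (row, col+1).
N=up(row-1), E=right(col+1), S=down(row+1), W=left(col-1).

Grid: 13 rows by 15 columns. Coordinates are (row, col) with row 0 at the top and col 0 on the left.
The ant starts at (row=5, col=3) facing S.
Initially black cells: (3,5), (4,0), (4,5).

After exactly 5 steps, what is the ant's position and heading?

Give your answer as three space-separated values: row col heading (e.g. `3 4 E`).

Answer: 5 4 E

Derivation:
Step 1: on WHITE (5,3): turn R to W, flip to black, move to (5,2). |black|=4
Step 2: on WHITE (5,2): turn R to N, flip to black, move to (4,2). |black|=5
Step 3: on WHITE (4,2): turn R to E, flip to black, move to (4,3). |black|=6
Step 4: on WHITE (4,3): turn R to S, flip to black, move to (5,3). |black|=7
Step 5: on BLACK (5,3): turn L to E, flip to white, move to (5,4). |black|=6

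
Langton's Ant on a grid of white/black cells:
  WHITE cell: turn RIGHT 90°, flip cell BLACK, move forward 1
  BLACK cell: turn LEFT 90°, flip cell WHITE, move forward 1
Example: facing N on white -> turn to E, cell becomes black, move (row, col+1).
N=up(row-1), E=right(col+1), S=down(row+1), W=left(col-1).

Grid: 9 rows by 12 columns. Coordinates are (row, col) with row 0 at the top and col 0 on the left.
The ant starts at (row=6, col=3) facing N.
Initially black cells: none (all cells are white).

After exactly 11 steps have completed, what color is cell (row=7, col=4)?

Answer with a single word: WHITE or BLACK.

Step 1: on WHITE (6,3): turn R to E, flip to black, move to (6,4). |black|=1
Step 2: on WHITE (6,4): turn R to S, flip to black, move to (7,4). |black|=2
Step 3: on WHITE (7,4): turn R to W, flip to black, move to (7,3). |black|=3
Step 4: on WHITE (7,3): turn R to N, flip to black, move to (6,3). |black|=4
Step 5: on BLACK (6,3): turn L to W, flip to white, move to (6,2). |black|=3
Step 6: on WHITE (6,2): turn R to N, flip to black, move to (5,2). |black|=4
Step 7: on WHITE (5,2): turn R to E, flip to black, move to (5,3). |black|=5
Step 8: on WHITE (5,3): turn R to S, flip to black, move to (6,3). |black|=6
Step 9: on WHITE (6,3): turn R to W, flip to black, move to (6,2). |black|=7
Step 10: on BLACK (6,2): turn L to S, flip to white, move to (7,2). |black|=6
Step 11: on WHITE (7,2): turn R to W, flip to black, move to (7,1). |black|=7

Answer: BLACK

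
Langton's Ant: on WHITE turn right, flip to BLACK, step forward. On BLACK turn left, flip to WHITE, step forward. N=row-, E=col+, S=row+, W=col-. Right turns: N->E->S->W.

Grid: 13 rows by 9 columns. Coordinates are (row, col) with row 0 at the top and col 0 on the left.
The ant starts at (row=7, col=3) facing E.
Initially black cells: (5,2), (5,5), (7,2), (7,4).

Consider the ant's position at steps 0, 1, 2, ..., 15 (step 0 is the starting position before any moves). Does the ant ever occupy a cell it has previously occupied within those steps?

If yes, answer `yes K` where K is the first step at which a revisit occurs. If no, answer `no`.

Answer: yes 7

Derivation:
Step 1: on WHITE (7,3): turn R to S, flip to black, move to (8,3). |black|=5 — new cell
Step 2: on WHITE (8,3): turn R to W, flip to black, move to (8,2). |black|=6 — new cell
Step 3: on WHITE (8,2): turn R to N, flip to black, move to (7,2). |black|=7 — new cell
Step 4: on BLACK (7,2): turn L to W, flip to white, move to (7,1). |black|=6 — new cell
Step 5: on WHITE (7,1): turn R to N, flip to black, move to (6,1). |black|=7 — new cell
Step 6: on WHITE (6,1): turn R to E, flip to black, move to (6,2). |black|=8 — new cell
Step 7: on WHITE (6,2): turn R to S, flip to black, move to (7,2). |black|=9 — REVISIT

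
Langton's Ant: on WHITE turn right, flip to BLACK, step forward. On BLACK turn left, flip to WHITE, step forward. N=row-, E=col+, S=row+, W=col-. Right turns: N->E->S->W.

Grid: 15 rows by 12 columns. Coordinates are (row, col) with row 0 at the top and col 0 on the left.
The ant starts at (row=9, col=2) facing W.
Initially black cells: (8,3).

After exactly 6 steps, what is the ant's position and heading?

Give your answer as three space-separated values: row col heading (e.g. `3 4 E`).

Step 1: on WHITE (9,2): turn R to N, flip to black, move to (8,2). |black|=2
Step 2: on WHITE (8,2): turn R to E, flip to black, move to (8,3). |black|=3
Step 3: on BLACK (8,3): turn L to N, flip to white, move to (7,3). |black|=2
Step 4: on WHITE (7,3): turn R to E, flip to black, move to (7,4). |black|=3
Step 5: on WHITE (7,4): turn R to S, flip to black, move to (8,4). |black|=4
Step 6: on WHITE (8,4): turn R to W, flip to black, move to (8,3). |black|=5

Answer: 8 3 W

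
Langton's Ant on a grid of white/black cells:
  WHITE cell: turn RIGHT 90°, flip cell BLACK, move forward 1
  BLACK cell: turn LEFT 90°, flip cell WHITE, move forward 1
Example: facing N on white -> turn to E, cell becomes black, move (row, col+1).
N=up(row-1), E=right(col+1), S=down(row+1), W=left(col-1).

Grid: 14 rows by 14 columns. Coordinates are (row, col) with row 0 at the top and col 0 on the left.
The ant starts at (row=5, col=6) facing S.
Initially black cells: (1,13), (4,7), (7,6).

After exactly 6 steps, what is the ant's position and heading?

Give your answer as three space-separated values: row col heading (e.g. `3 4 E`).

Step 1: on WHITE (5,6): turn R to W, flip to black, move to (5,5). |black|=4
Step 2: on WHITE (5,5): turn R to N, flip to black, move to (4,5). |black|=5
Step 3: on WHITE (4,5): turn R to E, flip to black, move to (4,6). |black|=6
Step 4: on WHITE (4,6): turn R to S, flip to black, move to (5,6). |black|=7
Step 5: on BLACK (5,6): turn L to E, flip to white, move to (5,7). |black|=6
Step 6: on WHITE (5,7): turn R to S, flip to black, move to (6,7). |black|=7

Answer: 6 7 S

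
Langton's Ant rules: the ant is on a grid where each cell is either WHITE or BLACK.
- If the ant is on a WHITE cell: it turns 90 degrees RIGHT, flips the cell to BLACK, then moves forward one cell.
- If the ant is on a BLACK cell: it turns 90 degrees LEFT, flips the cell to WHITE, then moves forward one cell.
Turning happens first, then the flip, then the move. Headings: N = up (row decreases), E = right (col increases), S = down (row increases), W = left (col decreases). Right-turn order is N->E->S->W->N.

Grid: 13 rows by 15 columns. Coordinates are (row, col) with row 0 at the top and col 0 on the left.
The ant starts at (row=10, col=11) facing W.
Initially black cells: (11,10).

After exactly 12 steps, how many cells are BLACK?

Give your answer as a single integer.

Answer: 7

Derivation:
Step 1: on WHITE (10,11): turn R to N, flip to black, move to (9,11). |black|=2
Step 2: on WHITE (9,11): turn R to E, flip to black, move to (9,12). |black|=3
Step 3: on WHITE (9,12): turn R to S, flip to black, move to (10,12). |black|=4
Step 4: on WHITE (10,12): turn R to W, flip to black, move to (10,11). |black|=5
Step 5: on BLACK (10,11): turn L to S, flip to white, move to (11,11). |black|=4
Step 6: on WHITE (11,11): turn R to W, flip to black, move to (11,10). |black|=5
Step 7: on BLACK (11,10): turn L to S, flip to white, move to (12,10). |black|=4
Step 8: on WHITE (12,10): turn R to W, flip to black, move to (12,9). |black|=5
Step 9: on WHITE (12,9): turn R to N, flip to black, move to (11,9). |black|=6
Step 10: on WHITE (11,9): turn R to E, flip to black, move to (11,10). |black|=7
Step 11: on WHITE (11,10): turn R to S, flip to black, move to (12,10). |black|=8
Step 12: on BLACK (12,10): turn L to E, flip to white, move to (12,11). |black|=7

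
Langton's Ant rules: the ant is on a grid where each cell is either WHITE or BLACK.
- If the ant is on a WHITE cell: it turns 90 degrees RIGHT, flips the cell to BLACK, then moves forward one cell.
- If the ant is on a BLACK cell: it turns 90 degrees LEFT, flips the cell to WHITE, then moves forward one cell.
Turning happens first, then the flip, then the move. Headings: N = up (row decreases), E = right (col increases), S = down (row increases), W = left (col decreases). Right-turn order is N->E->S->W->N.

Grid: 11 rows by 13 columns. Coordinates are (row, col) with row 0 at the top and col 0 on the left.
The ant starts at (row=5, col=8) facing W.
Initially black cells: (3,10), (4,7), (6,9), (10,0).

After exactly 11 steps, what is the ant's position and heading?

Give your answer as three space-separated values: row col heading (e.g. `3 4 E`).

Answer: 5 9 N

Derivation:
Step 1: on WHITE (5,8): turn R to N, flip to black, move to (4,8). |black|=5
Step 2: on WHITE (4,8): turn R to E, flip to black, move to (4,9). |black|=6
Step 3: on WHITE (4,9): turn R to S, flip to black, move to (5,9). |black|=7
Step 4: on WHITE (5,9): turn R to W, flip to black, move to (5,8). |black|=8
Step 5: on BLACK (5,8): turn L to S, flip to white, move to (6,8). |black|=7
Step 6: on WHITE (6,8): turn R to W, flip to black, move to (6,7). |black|=8
Step 7: on WHITE (6,7): turn R to N, flip to black, move to (5,7). |black|=9
Step 8: on WHITE (5,7): turn R to E, flip to black, move to (5,8). |black|=10
Step 9: on WHITE (5,8): turn R to S, flip to black, move to (6,8). |black|=11
Step 10: on BLACK (6,8): turn L to E, flip to white, move to (6,9). |black|=10
Step 11: on BLACK (6,9): turn L to N, flip to white, move to (5,9). |black|=9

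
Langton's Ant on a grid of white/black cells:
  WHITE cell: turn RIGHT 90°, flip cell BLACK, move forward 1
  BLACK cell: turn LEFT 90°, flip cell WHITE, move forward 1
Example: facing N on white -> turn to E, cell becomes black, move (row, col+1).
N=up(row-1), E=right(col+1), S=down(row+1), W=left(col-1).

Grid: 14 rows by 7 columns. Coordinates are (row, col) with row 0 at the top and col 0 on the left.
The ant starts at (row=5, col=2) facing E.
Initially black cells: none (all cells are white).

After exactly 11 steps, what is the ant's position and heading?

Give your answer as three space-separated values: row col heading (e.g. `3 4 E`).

Answer: 3 1 N

Derivation:
Step 1: on WHITE (5,2): turn R to S, flip to black, move to (6,2). |black|=1
Step 2: on WHITE (6,2): turn R to W, flip to black, move to (6,1). |black|=2
Step 3: on WHITE (6,1): turn R to N, flip to black, move to (5,1). |black|=3
Step 4: on WHITE (5,1): turn R to E, flip to black, move to (5,2). |black|=4
Step 5: on BLACK (5,2): turn L to N, flip to white, move to (4,2). |black|=3
Step 6: on WHITE (4,2): turn R to E, flip to black, move to (4,3). |black|=4
Step 7: on WHITE (4,3): turn R to S, flip to black, move to (5,3). |black|=5
Step 8: on WHITE (5,3): turn R to W, flip to black, move to (5,2). |black|=6
Step 9: on WHITE (5,2): turn R to N, flip to black, move to (4,2). |black|=7
Step 10: on BLACK (4,2): turn L to W, flip to white, move to (4,1). |black|=6
Step 11: on WHITE (4,1): turn R to N, flip to black, move to (3,1). |black|=7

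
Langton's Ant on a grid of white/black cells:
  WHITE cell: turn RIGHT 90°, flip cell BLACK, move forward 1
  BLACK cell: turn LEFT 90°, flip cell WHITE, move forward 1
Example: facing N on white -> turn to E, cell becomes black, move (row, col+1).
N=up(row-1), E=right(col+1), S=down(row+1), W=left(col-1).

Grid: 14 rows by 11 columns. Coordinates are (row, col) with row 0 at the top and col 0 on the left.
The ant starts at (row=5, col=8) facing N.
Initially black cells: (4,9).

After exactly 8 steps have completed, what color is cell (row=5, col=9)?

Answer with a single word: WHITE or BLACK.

Answer: BLACK

Derivation:
Step 1: on WHITE (5,8): turn R to E, flip to black, move to (5,9). |black|=2
Step 2: on WHITE (5,9): turn R to S, flip to black, move to (6,9). |black|=3
Step 3: on WHITE (6,9): turn R to W, flip to black, move to (6,8). |black|=4
Step 4: on WHITE (6,8): turn R to N, flip to black, move to (5,8). |black|=5
Step 5: on BLACK (5,8): turn L to W, flip to white, move to (5,7). |black|=4
Step 6: on WHITE (5,7): turn R to N, flip to black, move to (4,7). |black|=5
Step 7: on WHITE (4,7): turn R to E, flip to black, move to (4,8). |black|=6
Step 8: on WHITE (4,8): turn R to S, flip to black, move to (5,8). |black|=7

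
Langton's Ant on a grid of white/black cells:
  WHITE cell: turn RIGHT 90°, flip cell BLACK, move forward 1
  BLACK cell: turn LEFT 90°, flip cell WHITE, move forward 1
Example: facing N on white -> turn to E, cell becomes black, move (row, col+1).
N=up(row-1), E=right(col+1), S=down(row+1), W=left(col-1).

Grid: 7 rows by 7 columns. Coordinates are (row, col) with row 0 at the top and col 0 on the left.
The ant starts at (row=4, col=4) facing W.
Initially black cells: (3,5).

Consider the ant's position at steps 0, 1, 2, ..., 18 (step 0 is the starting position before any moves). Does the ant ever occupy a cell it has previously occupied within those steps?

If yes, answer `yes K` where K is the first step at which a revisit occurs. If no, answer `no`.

Answer: yes 6

Derivation:
Step 1: on WHITE (4,4): turn R to N, flip to black, move to (3,4). |black|=2 — new cell
Step 2: on WHITE (3,4): turn R to E, flip to black, move to (3,5). |black|=3 — new cell
Step 3: on BLACK (3,5): turn L to N, flip to white, move to (2,5). |black|=2 — new cell
Step 4: on WHITE (2,5): turn R to E, flip to black, move to (2,6). |black|=3 — new cell
Step 5: on WHITE (2,6): turn R to S, flip to black, move to (3,6). |black|=4 — new cell
Step 6: on WHITE (3,6): turn R to W, flip to black, move to (3,5). |black|=5 — REVISIT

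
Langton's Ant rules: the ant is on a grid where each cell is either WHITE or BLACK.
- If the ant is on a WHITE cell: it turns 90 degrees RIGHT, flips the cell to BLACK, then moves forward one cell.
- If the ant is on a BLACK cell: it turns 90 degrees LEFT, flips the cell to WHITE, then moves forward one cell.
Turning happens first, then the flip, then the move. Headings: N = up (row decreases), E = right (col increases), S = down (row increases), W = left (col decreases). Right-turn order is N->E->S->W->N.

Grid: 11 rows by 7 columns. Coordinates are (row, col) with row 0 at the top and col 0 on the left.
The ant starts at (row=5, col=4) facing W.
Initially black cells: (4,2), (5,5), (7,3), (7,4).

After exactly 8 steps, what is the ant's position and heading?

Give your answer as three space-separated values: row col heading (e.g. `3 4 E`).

Step 1: on WHITE (5,4): turn R to N, flip to black, move to (4,4). |black|=5
Step 2: on WHITE (4,4): turn R to E, flip to black, move to (4,5). |black|=6
Step 3: on WHITE (4,5): turn R to S, flip to black, move to (5,5). |black|=7
Step 4: on BLACK (5,5): turn L to E, flip to white, move to (5,6). |black|=6
Step 5: on WHITE (5,6): turn R to S, flip to black, move to (6,6). |black|=7
Step 6: on WHITE (6,6): turn R to W, flip to black, move to (6,5). |black|=8
Step 7: on WHITE (6,5): turn R to N, flip to black, move to (5,5). |black|=9
Step 8: on WHITE (5,5): turn R to E, flip to black, move to (5,6). |black|=10

Answer: 5 6 E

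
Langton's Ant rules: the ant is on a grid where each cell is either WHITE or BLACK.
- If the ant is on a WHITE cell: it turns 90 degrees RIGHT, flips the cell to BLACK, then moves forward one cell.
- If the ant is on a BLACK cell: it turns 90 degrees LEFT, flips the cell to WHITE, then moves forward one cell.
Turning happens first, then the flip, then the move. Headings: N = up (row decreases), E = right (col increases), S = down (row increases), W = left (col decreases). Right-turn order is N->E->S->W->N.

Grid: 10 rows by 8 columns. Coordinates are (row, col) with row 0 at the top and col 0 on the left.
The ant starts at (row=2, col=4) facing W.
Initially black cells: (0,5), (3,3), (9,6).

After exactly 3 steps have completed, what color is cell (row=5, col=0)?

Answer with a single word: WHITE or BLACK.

Answer: WHITE

Derivation:
Step 1: on WHITE (2,4): turn R to N, flip to black, move to (1,4). |black|=4
Step 2: on WHITE (1,4): turn R to E, flip to black, move to (1,5). |black|=5
Step 3: on WHITE (1,5): turn R to S, flip to black, move to (2,5). |black|=6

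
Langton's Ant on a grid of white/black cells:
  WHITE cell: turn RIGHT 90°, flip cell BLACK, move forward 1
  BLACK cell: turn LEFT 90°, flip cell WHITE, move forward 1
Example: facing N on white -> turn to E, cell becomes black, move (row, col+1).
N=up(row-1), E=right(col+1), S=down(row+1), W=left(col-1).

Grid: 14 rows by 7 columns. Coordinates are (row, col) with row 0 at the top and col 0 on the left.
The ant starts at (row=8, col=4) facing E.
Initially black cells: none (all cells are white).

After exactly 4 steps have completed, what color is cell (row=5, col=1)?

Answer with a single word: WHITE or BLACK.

Answer: WHITE

Derivation:
Step 1: on WHITE (8,4): turn R to S, flip to black, move to (9,4). |black|=1
Step 2: on WHITE (9,4): turn R to W, flip to black, move to (9,3). |black|=2
Step 3: on WHITE (9,3): turn R to N, flip to black, move to (8,3). |black|=3
Step 4: on WHITE (8,3): turn R to E, flip to black, move to (8,4). |black|=4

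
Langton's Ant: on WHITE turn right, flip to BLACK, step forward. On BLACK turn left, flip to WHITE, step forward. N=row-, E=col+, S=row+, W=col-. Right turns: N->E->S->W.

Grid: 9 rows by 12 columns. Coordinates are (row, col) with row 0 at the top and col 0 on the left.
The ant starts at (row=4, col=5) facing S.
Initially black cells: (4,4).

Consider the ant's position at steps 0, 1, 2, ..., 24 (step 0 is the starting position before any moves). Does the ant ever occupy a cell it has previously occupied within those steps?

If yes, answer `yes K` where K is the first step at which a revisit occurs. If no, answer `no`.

Step 1: on WHITE (4,5): turn R to W, flip to black, move to (4,4). |black|=2 — new cell
Step 2: on BLACK (4,4): turn L to S, flip to white, move to (5,4). |black|=1 — new cell
Step 3: on WHITE (5,4): turn R to W, flip to black, move to (5,3). |black|=2 — new cell
Step 4: on WHITE (5,3): turn R to N, flip to black, move to (4,3). |black|=3 — new cell
Step 5: on WHITE (4,3): turn R to E, flip to black, move to (4,4). |black|=4 — REVISIT

Answer: yes 5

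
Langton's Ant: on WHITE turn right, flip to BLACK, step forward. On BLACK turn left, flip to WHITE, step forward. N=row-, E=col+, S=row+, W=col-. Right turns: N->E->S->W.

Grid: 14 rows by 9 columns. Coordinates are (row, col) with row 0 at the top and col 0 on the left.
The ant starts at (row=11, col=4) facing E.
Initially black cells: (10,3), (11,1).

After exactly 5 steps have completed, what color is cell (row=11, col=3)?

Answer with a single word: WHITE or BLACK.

Step 1: on WHITE (11,4): turn R to S, flip to black, move to (12,4). |black|=3
Step 2: on WHITE (12,4): turn R to W, flip to black, move to (12,3). |black|=4
Step 3: on WHITE (12,3): turn R to N, flip to black, move to (11,3). |black|=5
Step 4: on WHITE (11,3): turn R to E, flip to black, move to (11,4). |black|=6
Step 5: on BLACK (11,4): turn L to N, flip to white, move to (10,4). |black|=5

Answer: BLACK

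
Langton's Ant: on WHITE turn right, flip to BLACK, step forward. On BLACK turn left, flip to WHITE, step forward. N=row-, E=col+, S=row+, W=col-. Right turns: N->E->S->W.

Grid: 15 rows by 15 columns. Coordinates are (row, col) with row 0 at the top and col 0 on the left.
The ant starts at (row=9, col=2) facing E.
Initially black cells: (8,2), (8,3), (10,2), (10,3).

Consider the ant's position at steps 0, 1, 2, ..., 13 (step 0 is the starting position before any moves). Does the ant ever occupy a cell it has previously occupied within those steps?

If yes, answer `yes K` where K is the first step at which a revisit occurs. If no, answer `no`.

Step 1: on WHITE (9,2): turn R to S, flip to black, move to (10,2). |black|=5 — new cell
Step 2: on BLACK (10,2): turn L to E, flip to white, move to (10,3). |black|=4 — new cell
Step 3: on BLACK (10,3): turn L to N, flip to white, move to (9,3). |black|=3 — new cell
Step 4: on WHITE (9,3): turn R to E, flip to black, move to (9,4). |black|=4 — new cell
Step 5: on WHITE (9,4): turn R to S, flip to black, move to (10,4). |black|=5 — new cell
Step 6: on WHITE (10,4): turn R to W, flip to black, move to (10,3). |black|=6 — REVISIT

Answer: yes 6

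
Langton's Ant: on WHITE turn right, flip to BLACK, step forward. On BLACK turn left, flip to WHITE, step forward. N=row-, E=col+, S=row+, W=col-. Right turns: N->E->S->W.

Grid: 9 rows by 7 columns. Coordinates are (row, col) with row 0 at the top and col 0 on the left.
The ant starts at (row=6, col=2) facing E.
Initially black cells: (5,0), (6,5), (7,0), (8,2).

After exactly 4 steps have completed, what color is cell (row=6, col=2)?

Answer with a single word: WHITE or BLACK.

Answer: BLACK

Derivation:
Step 1: on WHITE (6,2): turn R to S, flip to black, move to (7,2). |black|=5
Step 2: on WHITE (7,2): turn R to W, flip to black, move to (7,1). |black|=6
Step 3: on WHITE (7,1): turn R to N, flip to black, move to (6,1). |black|=7
Step 4: on WHITE (6,1): turn R to E, flip to black, move to (6,2). |black|=8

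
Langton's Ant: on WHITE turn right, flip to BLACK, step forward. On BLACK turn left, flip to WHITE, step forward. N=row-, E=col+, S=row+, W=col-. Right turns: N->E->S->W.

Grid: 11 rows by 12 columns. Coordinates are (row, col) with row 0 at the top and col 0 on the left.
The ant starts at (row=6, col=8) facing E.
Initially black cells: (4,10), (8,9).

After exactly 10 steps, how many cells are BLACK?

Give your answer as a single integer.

Step 1: on WHITE (6,8): turn R to S, flip to black, move to (7,8). |black|=3
Step 2: on WHITE (7,8): turn R to W, flip to black, move to (7,7). |black|=4
Step 3: on WHITE (7,7): turn R to N, flip to black, move to (6,7). |black|=5
Step 4: on WHITE (6,7): turn R to E, flip to black, move to (6,8). |black|=6
Step 5: on BLACK (6,8): turn L to N, flip to white, move to (5,8). |black|=5
Step 6: on WHITE (5,8): turn R to E, flip to black, move to (5,9). |black|=6
Step 7: on WHITE (5,9): turn R to S, flip to black, move to (6,9). |black|=7
Step 8: on WHITE (6,9): turn R to W, flip to black, move to (6,8). |black|=8
Step 9: on WHITE (6,8): turn R to N, flip to black, move to (5,8). |black|=9
Step 10: on BLACK (5,8): turn L to W, flip to white, move to (5,7). |black|=8

Answer: 8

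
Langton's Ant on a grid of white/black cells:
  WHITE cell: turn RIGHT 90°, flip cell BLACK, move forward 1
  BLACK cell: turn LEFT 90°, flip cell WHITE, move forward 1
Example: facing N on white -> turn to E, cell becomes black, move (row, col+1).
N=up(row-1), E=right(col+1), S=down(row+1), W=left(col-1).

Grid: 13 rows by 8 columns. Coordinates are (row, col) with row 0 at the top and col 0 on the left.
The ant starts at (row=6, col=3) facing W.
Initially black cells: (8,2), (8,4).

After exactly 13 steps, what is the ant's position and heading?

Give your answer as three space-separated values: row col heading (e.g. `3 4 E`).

Answer: 9 5 S

Derivation:
Step 1: on WHITE (6,3): turn R to N, flip to black, move to (5,3). |black|=3
Step 2: on WHITE (5,3): turn R to E, flip to black, move to (5,4). |black|=4
Step 3: on WHITE (5,4): turn R to S, flip to black, move to (6,4). |black|=5
Step 4: on WHITE (6,4): turn R to W, flip to black, move to (6,3). |black|=6
Step 5: on BLACK (6,3): turn L to S, flip to white, move to (7,3). |black|=5
Step 6: on WHITE (7,3): turn R to W, flip to black, move to (7,2). |black|=6
Step 7: on WHITE (7,2): turn R to N, flip to black, move to (6,2). |black|=7
Step 8: on WHITE (6,2): turn R to E, flip to black, move to (6,3). |black|=8
Step 9: on WHITE (6,3): turn R to S, flip to black, move to (7,3). |black|=9
Step 10: on BLACK (7,3): turn L to E, flip to white, move to (7,4). |black|=8
Step 11: on WHITE (7,4): turn R to S, flip to black, move to (8,4). |black|=9
Step 12: on BLACK (8,4): turn L to E, flip to white, move to (8,5). |black|=8
Step 13: on WHITE (8,5): turn R to S, flip to black, move to (9,5). |black|=9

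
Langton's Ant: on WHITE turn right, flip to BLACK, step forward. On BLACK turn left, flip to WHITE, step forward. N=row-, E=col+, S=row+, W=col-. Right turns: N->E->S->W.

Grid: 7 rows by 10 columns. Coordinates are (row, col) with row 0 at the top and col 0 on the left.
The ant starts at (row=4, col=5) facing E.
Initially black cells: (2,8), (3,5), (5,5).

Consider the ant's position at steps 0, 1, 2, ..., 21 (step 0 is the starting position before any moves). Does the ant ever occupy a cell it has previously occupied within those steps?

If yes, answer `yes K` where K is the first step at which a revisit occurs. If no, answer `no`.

Step 1: on WHITE (4,5): turn R to S, flip to black, move to (5,5). |black|=4 — new cell
Step 2: on BLACK (5,5): turn L to E, flip to white, move to (5,6). |black|=3 — new cell
Step 3: on WHITE (5,6): turn R to S, flip to black, move to (6,6). |black|=4 — new cell
Step 4: on WHITE (6,6): turn R to W, flip to black, move to (6,5). |black|=5 — new cell
Step 5: on WHITE (6,5): turn R to N, flip to black, move to (5,5). |black|=6 — REVISIT

Answer: yes 5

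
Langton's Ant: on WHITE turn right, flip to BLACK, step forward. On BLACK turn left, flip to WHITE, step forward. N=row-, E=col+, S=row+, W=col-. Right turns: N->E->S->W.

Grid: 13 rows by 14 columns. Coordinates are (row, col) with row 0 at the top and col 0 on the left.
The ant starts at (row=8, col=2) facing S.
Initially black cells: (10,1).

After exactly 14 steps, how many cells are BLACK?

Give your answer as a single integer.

Answer: 11

Derivation:
Step 1: on WHITE (8,2): turn R to W, flip to black, move to (8,1). |black|=2
Step 2: on WHITE (8,1): turn R to N, flip to black, move to (7,1). |black|=3
Step 3: on WHITE (7,1): turn R to E, flip to black, move to (7,2). |black|=4
Step 4: on WHITE (7,2): turn R to S, flip to black, move to (8,2). |black|=5
Step 5: on BLACK (8,2): turn L to E, flip to white, move to (8,3). |black|=4
Step 6: on WHITE (8,3): turn R to S, flip to black, move to (9,3). |black|=5
Step 7: on WHITE (9,3): turn R to W, flip to black, move to (9,2). |black|=6
Step 8: on WHITE (9,2): turn R to N, flip to black, move to (8,2). |black|=7
Step 9: on WHITE (8,2): turn R to E, flip to black, move to (8,3). |black|=8
Step 10: on BLACK (8,3): turn L to N, flip to white, move to (7,3). |black|=7
Step 11: on WHITE (7,3): turn R to E, flip to black, move to (7,4). |black|=8
Step 12: on WHITE (7,4): turn R to S, flip to black, move to (8,4). |black|=9
Step 13: on WHITE (8,4): turn R to W, flip to black, move to (8,3). |black|=10
Step 14: on WHITE (8,3): turn R to N, flip to black, move to (7,3). |black|=11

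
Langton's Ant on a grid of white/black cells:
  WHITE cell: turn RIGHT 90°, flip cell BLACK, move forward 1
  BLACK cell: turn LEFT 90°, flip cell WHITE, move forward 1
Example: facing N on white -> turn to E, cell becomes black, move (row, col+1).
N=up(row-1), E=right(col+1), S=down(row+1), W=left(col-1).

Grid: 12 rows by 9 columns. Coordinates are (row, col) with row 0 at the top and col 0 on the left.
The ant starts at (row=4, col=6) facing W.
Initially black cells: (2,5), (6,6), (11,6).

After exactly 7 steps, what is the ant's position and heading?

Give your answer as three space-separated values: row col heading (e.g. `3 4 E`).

Step 1: on WHITE (4,6): turn R to N, flip to black, move to (3,6). |black|=4
Step 2: on WHITE (3,6): turn R to E, flip to black, move to (3,7). |black|=5
Step 3: on WHITE (3,7): turn R to S, flip to black, move to (4,7). |black|=6
Step 4: on WHITE (4,7): turn R to W, flip to black, move to (4,6). |black|=7
Step 5: on BLACK (4,6): turn L to S, flip to white, move to (5,6). |black|=6
Step 6: on WHITE (5,6): turn R to W, flip to black, move to (5,5). |black|=7
Step 7: on WHITE (5,5): turn R to N, flip to black, move to (4,5). |black|=8

Answer: 4 5 N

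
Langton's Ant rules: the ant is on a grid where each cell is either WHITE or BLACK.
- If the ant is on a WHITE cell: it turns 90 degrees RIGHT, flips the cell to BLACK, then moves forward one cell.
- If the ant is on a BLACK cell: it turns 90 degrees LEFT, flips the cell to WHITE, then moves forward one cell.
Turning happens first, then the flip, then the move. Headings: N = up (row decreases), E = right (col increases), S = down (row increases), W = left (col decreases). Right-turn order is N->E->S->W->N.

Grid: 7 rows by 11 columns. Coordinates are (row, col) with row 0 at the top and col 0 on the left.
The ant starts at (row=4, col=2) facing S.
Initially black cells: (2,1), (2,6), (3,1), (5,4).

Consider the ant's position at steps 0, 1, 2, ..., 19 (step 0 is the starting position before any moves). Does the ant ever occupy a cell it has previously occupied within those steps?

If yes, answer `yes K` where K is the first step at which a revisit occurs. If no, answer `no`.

Answer: yes 9

Derivation:
Step 1: on WHITE (4,2): turn R to W, flip to black, move to (4,1). |black|=5 — new cell
Step 2: on WHITE (4,1): turn R to N, flip to black, move to (3,1). |black|=6 — new cell
Step 3: on BLACK (3,1): turn L to W, flip to white, move to (3,0). |black|=5 — new cell
Step 4: on WHITE (3,0): turn R to N, flip to black, move to (2,0). |black|=6 — new cell
Step 5: on WHITE (2,0): turn R to E, flip to black, move to (2,1). |black|=7 — new cell
Step 6: on BLACK (2,1): turn L to N, flip to white, move to (1,1). |black|=6 — new cell
Step 7: on WHITE (1,1): turn R to E, flip to black, move to (1,2). |black|=7 — new cell
Step 8: on WHITE (1,2): turn R to S, flip to black, move to (2,2). |black|=8 — new cell
Step 9: on WHITE (2,2): turn R to W, flip to black, move to (2,1). |black|=9 — REVISIT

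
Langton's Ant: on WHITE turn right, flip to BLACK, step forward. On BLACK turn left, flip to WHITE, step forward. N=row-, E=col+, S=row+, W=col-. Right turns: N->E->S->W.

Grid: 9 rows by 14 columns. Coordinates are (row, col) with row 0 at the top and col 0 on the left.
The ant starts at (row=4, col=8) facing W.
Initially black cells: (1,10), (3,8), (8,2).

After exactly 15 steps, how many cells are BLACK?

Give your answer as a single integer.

Step 1: on WHITE (4,8): turn R to N, flip to black, move to (3,8). |black|=4
Step 2: on BLACK (3,8): turn L to W, flip to white, move to (3,7). |black|=3
Step 3: on WHITE (3,7): turn R to N, flip to black, move to (2,7). |black|=4
Step 4: on WHITE (2,7): turn R to E, flip to black, move to (2,8). |black|=5
Step 5: on WHITE (2,8): turn R to S, flip to black, move to (3,8). |black|=6
Step 6: on WHITE (3,8): turn R to W, flip to black, move to (3,7). |black|=7
Step 7: on BLACK (3,7): turn L to S, flip to white, move to (4,7). |black|=6
Step 8: on WHITE (4,7): turn R to W, flip to black, move to (4,6). |black|=7
Step 9: on WHITE (4,6): turn R to N, flip to black, move to (3,6). |black|=8
Step 10: on WHITE (3,6): turn R to E, flip to black, move to (3,7). |black|=9
Step 11: on WHITE (3,7): turn R to S, flip to black, move to (4,7). |black|=10
Step 12: on BLACK (4,7): turn L to E, flip to white, move to (4,8). |black|=9
Step 13: on BLACK (4,8): turn L to N, flip to white, move to (3,8). |black|=8
Step 14: on BLACK (3,8): turn L to W, flip to white, move to (3,7). |black|=7
Step 15: on BLACK (3,7): turn L to S, flip to white, move to (4,7). |black|=6

Answer: 6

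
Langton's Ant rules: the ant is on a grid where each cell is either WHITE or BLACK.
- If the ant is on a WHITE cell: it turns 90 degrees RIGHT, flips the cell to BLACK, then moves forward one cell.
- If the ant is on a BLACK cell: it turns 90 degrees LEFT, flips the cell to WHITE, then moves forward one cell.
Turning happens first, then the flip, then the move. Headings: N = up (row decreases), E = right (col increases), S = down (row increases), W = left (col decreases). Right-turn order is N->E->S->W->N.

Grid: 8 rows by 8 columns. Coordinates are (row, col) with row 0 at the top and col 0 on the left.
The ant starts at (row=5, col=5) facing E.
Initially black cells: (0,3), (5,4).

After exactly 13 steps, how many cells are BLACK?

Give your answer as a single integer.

Answer: 11

Derivation:
Step 1: on WHITE (5,5): turn R to S, flip to black, move to (6,5). |black|=3
Step 2: on WHITE (6,5): turn R to W, flip to black, move to (6,4). |black|=4
Step 3: on WHITE (6,4): turn R to N, flip to black, move to (5,4). |black|=5
Step 4: on BLACK (5,4): turn L to W, flip to white, move to (5,3). |black|=4
Step 5: on WHITE (5,3): turn R to N, flip to black, move to (4,3). |black|=5
Step 6: on WHITE (4,3): turn R to E, flip to black, move to (4,4). |black|=6
Step 7: on WHITE (4,4): turn R to S, flip to black, move to (5,4). |black|=7
Step 8: on WHITE (5,4): turn R to W, flip to black, move to (5,3). |black|=8
Step 9: on BLACK (5,3): turn L to S, flip to white, move to (6,3). |black|=7
Step 10: on WHITE (6,3): turn R to W, flip to black, move to (6,2). |black|=8
Step 11: on WHITE (6,2): turn R to N, flip to black, move to (5,2). |black|=9
Step 12: on WHITE (5,2): turn R to E, flip to black, move to (5,3). |black|=10
Step 13: on WHITE (5,3): turn R to S, flip to black, move to (6,3). |black|=11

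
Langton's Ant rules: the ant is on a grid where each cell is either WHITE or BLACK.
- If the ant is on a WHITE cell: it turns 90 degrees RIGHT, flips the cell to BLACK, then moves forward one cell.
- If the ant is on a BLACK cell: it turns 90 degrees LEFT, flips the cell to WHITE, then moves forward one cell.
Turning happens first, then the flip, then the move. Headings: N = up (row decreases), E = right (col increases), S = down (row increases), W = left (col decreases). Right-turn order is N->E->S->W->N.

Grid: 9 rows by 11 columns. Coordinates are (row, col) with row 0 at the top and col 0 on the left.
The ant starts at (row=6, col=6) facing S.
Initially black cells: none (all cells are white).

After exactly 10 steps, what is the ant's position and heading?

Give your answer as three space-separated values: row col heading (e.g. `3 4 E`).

Answer: 5 7 N

Derivation:
Step 1: on WHITE (6,6): turn R to W, flip to black, move to (6,5). |black|=1
Step 2: on WHITE (6,5): turn R to N, flip to black, move to (5,5). |black|=2
Step 3: on WHITE (5,5): turn R to E, flip to black, move to (5,6). |black|=3
Step 4: on WHITE (5,6): turn R to S, flip to black, move to (6,6). |black|=4
Step 5: on BLACK (6,6): turn L to E, flip to white, move to (6,7). |black|=3
Step 6: on WHITE (6,7): turn R to S, flip to black, move to (7,7). |black|=4
Step 7: on WHITE (7,7): turn R to W, flip to black, move to (7,6). |black|=5
Step 8: on WHITE (7,6): turn R to N, flip to black, move to (6,6). |black|=6
Step 9: on WHITE (6,6): turn R to E, flip to black, move to (6,7). |black|=7
Step 10: on BLACK (6,7): turn L to N, flip to white, move to (5,7). |black|=6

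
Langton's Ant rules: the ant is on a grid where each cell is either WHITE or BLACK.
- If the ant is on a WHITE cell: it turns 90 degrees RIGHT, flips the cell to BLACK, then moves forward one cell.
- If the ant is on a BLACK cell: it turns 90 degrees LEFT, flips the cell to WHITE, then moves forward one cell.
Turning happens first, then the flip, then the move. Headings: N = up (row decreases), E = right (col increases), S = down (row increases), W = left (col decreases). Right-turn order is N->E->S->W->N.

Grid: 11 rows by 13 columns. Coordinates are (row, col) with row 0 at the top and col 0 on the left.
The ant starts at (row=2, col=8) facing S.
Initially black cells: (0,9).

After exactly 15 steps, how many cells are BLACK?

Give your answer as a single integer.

Step 1: on WHITE (2,8): turn R to W, flip to black, move to (2,7). |black|=2
Step 2: on WHITE (2,7): turn R to N, flip to black, move to (1,7). |black|=3
Step 3: on WHITE (1,7): turn R to E, flip to black, move to (1,8). |black|=4
Step 4: on WHITE (1,8): turn R to S, flip to black, move to (2,8). |black|=5
Step 5: on BLACK (2,8): turn L to E, flip to white, move to (2,9). |black|=4
Step 6: on WHITE (2,9): turn R to S, flip to black, move to (3,9). |black|=5
Step 7: on WHITE (3,9): turn R to W, flip to black, move to (3,8). |black|=6
Step 8: on WHITE (3,8): turn R to N, flip to black, move to (2,8). |black|=7
Step 9: on WHITE (2,8): turn R to E, flip to black, move to (2,9). |black|=8
Step 10: on BLACK (2,9): turn L to N, flip to white, move to (1,9). |black|=7
Step 11: on WHITE (1,9): turn R to E, flip to black, move to (1,10). |black|=8
Step 12: on WHITE (1,10): turn R to S, flip to black, move to (2,10). |black|=9
Step 13: on WHITE (2,10): turn R to W, flip to black, move to (2,9). |black|=10
Step 14: on WHITE (2,9): turn R to N, flip to black, move to (1,9). |black|=11
Step 15: on BLACK (1,9): turn L to W, flip to white, move to (1,8). |black|=10

Answer: 10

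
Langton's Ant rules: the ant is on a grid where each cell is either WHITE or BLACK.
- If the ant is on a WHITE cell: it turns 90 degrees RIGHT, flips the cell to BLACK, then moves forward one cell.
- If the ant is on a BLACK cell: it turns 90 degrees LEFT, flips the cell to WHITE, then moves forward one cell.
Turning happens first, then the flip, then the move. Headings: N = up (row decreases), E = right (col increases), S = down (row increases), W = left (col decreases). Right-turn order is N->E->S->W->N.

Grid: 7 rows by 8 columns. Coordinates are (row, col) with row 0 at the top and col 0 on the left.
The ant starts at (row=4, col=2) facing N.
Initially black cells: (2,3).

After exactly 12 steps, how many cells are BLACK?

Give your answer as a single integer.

Answer: 9

Derivation:
Step 1: on WHITE (4,2): turn R to E, flip to black, move to (4,3). |black|=2
Step 2: on WHITE (4,3): turn R to S, flip to black, move to (5,3). |black|=3
Step 3: on WHITE (5,3): turn R to W, flip to black, move to (5,2). |black|=4
Step 4: on WHITE (5,2): turn R to N, flip to black, move to (4,2). |black|=5
Step 5: on BLACK (4,2): turn L to W, flip to white, move to (4,1). |black|=4
Step 6: on WHITE (4,1): turn R to N, flip to black, move to (3,1). |black|=5
Step 7: on WHITE (3,1): turn R to E, flip to black, move to (3,2). |black|=6
Step 8: on WHITE (3,2): turn R to S, flip to black, move to (4,2). |black|=7
Step 9: on WHITE (4,2): turn R to W, flip to black, move to (4,1). |black|=8
Step 10: on BLACK (4,1): turn L to S, flip to white, move to (5,1). |black|=7
Step 11: on WHITE (5,1): turn R to W, flip to black, move to (5,0). |black|=8
Step 12: on WHITE (5,0): turn R to N, flip to black, move to (4,0). |black|=9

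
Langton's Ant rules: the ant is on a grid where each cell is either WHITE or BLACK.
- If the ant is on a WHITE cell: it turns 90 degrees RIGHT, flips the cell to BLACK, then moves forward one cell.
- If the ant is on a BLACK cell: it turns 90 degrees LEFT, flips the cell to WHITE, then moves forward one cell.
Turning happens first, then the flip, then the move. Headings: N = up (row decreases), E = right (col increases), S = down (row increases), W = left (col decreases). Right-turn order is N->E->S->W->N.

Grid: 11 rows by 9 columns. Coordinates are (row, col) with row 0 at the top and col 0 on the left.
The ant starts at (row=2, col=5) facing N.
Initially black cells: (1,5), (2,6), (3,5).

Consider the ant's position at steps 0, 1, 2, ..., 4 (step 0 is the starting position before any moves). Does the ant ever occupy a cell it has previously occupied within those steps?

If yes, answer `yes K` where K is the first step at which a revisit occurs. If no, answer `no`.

Step 1: on WHITE (2,5): turn R to E, flip to black, move to (2,6). |black|=4 — new cell
Step 2: on BLACK (2,6): turn L to N, flip to white, move to (1,6). |black|=3 — new cell
Step 3: on WHITE (1,6): turn R to E, flip to black, move to (1,7). |black|=4 — new cell
Step 4: on WHITE (1,7): turn R to S, flip to black, move to (2,7). |black|=5 — new cell
No revisit within 4 steps.

Answer: no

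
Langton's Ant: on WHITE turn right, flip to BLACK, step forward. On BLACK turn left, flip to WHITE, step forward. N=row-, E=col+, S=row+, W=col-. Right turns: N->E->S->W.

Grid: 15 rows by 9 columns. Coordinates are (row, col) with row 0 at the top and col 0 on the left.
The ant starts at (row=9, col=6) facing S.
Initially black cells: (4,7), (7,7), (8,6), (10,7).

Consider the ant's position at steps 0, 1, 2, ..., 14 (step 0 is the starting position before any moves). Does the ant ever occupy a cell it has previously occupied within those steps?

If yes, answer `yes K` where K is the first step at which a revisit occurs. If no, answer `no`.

Step 1: on WHITE (9,6): turn R to W, flip to black, move to (9,5). |black|=5 — new cell
Step 2: on WHITE (9,5): turn R to N, flip to black, move to (8,5). |black|=6 — new cell
Step 3: on WHITE (8,5): turn R to E, flip to black, move to (8,6). |black|=7 — new cell
Step 4: on BLACK (8,6): turn L to N, flip to white, move to (7,6). |black|=6 — new cell
Step 5: on WHITE (7,6): turn R to E, flip to black, move to (7,7). |black|=7 — new cell
Step 6: on BLACK (7,7): turn L to N, flip to white, move to (6,7). |black|=6 — new cell
Step 7: on WHITE (6,7): turn R to E, flip to black, move to (6,8). |black|=7 — new cell
Step 8: on WHITE (6,8): turn R to S, flip to black, move to (7,8). |black|=8 — new cell
Step 9: on WHITE (7,8): turn R to W, flip to black, move to (7,7). |black|=9 — REVISIT

Answer: yes 9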